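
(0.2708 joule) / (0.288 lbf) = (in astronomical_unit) 1.413e-12. Check: 0.2708 joule = 0.2708 J. 1 lbf = 4.4482216 N, so 0.288 lbf = 0.288 * 4.4482216 = 1.2810878 N. Combine: 0.2708 J / 1.2810878 N = 0.21138285 m. 1 astronomical_unit = 1.4959787e+11 m, so 0.21138285 m = 0.21138285 / 1.4959787e+11 = 1.4130071e-12 astronomical_unit ≈ 1.413e-12 astronomical_unit (4 s.f.).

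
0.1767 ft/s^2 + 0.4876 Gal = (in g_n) 1 ft/s^2 = 0.3048 m/s^2, so 0.1767 ft/s^2 = 0.1767 * 0.3048 = 0.05385816 m/s^2. 1 Gal = 0.01 m/s^2, so 0.4876 Gal = 0.4876 * 0.01 = 0.004876 m/s^2. Sum: 0.05385816 + 0.004876 = 0.05873416 m/s^2. 1 g_n = 9.80665 m/s^2, so 0.05873416 m/s^2 = 0.05873416 / 9.80665 = 0.0059892175 g_n ≈ 0.005989 g_n (4 s.f.). Final answer: 0.005989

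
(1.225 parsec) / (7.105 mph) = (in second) 1.19e+16. Check: 1 parsec = 3.0856776e+16 m, so 1.225 parsec = 1.225 * 3.0856776e+16 = 3.779955e+16 m. 1 mph = 0.44704 m/s, so 7.105 mph = 7.105 * 0.44704 = 3.1762192 m/s. Combine: 3.779955e+16 m / 3.1762192 m/s = 1.19008e+16 s. 1.19008e+16 s = 1.19008e+16 second ≈ 1.19e+16 second (4 s.f.).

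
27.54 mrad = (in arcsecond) 1 mrad = 0.001 rad, so 27.54 mrad = 27.54 * 0.001 = 0.02754 rad. 1 arcsecond = 4.8481368e-06 rad, so 0.02754 rad = 0.02754 / 4.8481368e-06 = 5680.5328 arcsecond ≈ 5681 arcsecond (4 s.f.). Final answer: 5681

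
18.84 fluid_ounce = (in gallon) 1 fluid_ounce = 2.957353e-05 m^3, so 18.84 fluid_ounce = 18.84 * 2.957353e-05 = 0.0005571653 m^3. 1 gallon = 0.0037854118 m^3, so 0.0005571653 m^3 = 0.0005571653 / 0.0037854118 = 0.1471875 gallon ≈ 0.1472 gallon (4 s.f.). Final answer: 0.1472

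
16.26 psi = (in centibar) 112.1. Check: 1 psi = 6894.7573 Pa, so 16.26 psi = 16.26 * 6894.7573 = 112108.75 Pa. 1 centibar = 1000 Pa, so 112108.75 Pa = 112108.75 / 1000 = 112.10875 centibar ≈ 112.1 centibar (4 s.f.).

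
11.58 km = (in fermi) 1 km = 1000 m, so 11.58 km = 11.58 * 1000 = 11580 m. 1 fermi = 1e-15 m, so 11580 m = 11580 / 1e-15 = 1.158e+19 fermi. Final answer: 1.158e+19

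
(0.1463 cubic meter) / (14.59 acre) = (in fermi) 0.1463 cubic meter = 0.1463 m^3. 1 acre = 4046.8564 m^2, so 14.59 acre = 14.59 * 4046.8564 = 59043.635 m^2. Combine: 0.1463 m^3 / 59043.635 m^2 = 2.4778285e-06 m. 1 fermi = 1e-15 m, so 2.4778285e-06 m = 2.4778285e-06 / 1e-15 = 2.4778285e+09 fermi ≈ 2.478e+09 fermi (4 s.f.). Final answer: 2.478e+09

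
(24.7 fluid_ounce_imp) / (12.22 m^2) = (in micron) 1 fluid_ounce_imp = 2.8413063e-05 m^3, so 24.7 fluid_ounce_imp = 24.7 * 2.8413063e-05 = 0.00070180264 m^3. 12.22 m^2 is already in m^2. Combine: 0.00070180264 m^3 / 12.22 m^2 = 5.7430658e-05 m. 1 micron = 1e-06 m, so 5.7430658e-05 m = 5.7430658e-05 / 1e-06 = 57.430658 micron ≈ 57.43 micron (4 s.f.). Final answer: 57.43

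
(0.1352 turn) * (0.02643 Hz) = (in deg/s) 1 turn = 6.2831853 rad, so 0.1352 turn = 0.1352 * 6.2831853 = 0.84948665 rad. 0.02643 Hz is already in Hz. Combine: 0.84948665 rad * 0.02643 Hz = 0.022451932 rad/s. 1 deg/s = 0.017453293 rad/s, so 0.022451932 rad/s = 0.022451932 / 0.017453293 = 1.286401 deg/s ≈ 1.286 deg/s (4 s.f.). Final answer: 1.286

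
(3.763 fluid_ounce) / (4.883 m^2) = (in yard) 1 fluid_ounce = 2.957353e-05 m^3, so 3.763 fluid_ounce = 3.763 * 2.957353e-05 = 0.00011128519 m^3. 4.883 m^2 is already in m^2. Combine: 0.00011128519 m^3 / 4.883 m^2 = 2.2790332e-05 m. 1 yard = 0.9144 m, so 2.2790332e-05 m = 2.2790332e-05 / 0.9144 = 2.492381e-05 yard ≈ 2.492e-05 yard (4 s.f.). Final answer: 2.492e-05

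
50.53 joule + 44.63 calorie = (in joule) 50.53 joule = 50.53 J. 1 calorie = 4.184 J, so 44.63 calorie = 44.63 * 4.184 = 186.73192 J. Sum: 50.53 + 186.73192 = 237.26192 J. 237.26192 J = 237.26192 joule ≈ 237.3 joule (4 s.f.). Final answer: 237.3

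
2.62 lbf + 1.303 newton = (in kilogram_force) 1 lbf = 4.4482216 N, so 2.62 lbf = 2.62 * 4.4482216 = 11.654341 N. 1.303 newton = 1.303 N. Sum: 11.654341 + 1.303 = 12.957341 N. 1 kilogram_force = 9.80665 N, so 12.957341 N = 12.957341 / 9.80665 = 1.321281 kilogram_force ≈ 1.321 kilogram_force (4 s.f.). Final answer: 1.321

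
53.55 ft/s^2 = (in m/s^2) 1 ft/s^2 = 0.3048 m/s^2, so 53.55 ft/s^2 = 53.55 * 0.3048 = 16.32204 m/s^2. Result: 16.32204 m/s^2 ≈ 16.32 m/s^2 (4 s.f.). Final answer: 16.32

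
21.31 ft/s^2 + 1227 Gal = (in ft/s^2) 61.57. Check: 1 ft/s^2 = 0.3048 m/s^2, so 21.31 ft/s^2 = 21.31 * 0.3048 = 6.495288 m/s^2. 1 Gal = 0.01 m/s^2, so 1227 Gal = 1227 * 0.01 = 12.27 m/s^2. Sum: 6.495288 + 12.27 = 18.765288 m/s^2. 1 ft/s^2 = 0.3048 m/s^2, so 18.765288 m/s^2 = 18.765288 / 0.3048 = 61.565906 ft/s^2 ≈ 61.57 ft/s^2 (4 s.f.).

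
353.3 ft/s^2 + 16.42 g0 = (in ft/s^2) 881.6. Check: 1 ft/s^2 = 0.3048 m/s^2, so 353.3 ft/s^2 = 353.3 * 0.3048 = 107.68584 m/s^2. 1 g0 = 9.80665 m/s^2, so 16.42 g0 = 16.42 * 9.80665 = 161.02519 m/s^2. Sum: 107.68584 + 161.02519 = 268.71103 m/s^2. 1 ft/s^2 = 0.3048 m/s^2, so 268.71103 m/s^2 = 268.71103 / 0.3048 = 881.59788 ft/s^2 ≈ 881.6 ft/s^2 (4 s.f.).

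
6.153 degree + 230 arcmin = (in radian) 1 degree = 0.017453293 rad, so 6.153 degree = 6.153 * 0.017453293 = 0.10739011 rad. 1 arcmin = 0.00029088821 rad, so 230 arcmin = 230 * 0.00029088821 = 0.066904288 rad. Sum: 0.10739011 + 0.066904288 = 0.1742944 rad. 0.1742944 rad = 0.1742944 radian ≈ 0.1743 radian (4 s.f.). Final answer: 0.1743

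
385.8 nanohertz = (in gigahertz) 1 nanohertz = 1e-09 Hz, so 385.8 nanohertz = 385.8 * 1e-09 = 3.858e-07 Hz. 1 gigahertz = 1e+09 Hz, so 3.858e-07 Hz = 3.858e-07 / 1e+09 = 3.858e-16 gigahertz. Final answer: 3.858e-16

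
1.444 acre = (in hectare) 1 acre = 4046.8564 m^2, so 1.444 acre = 1.444 * 4046.8564 = 5843.6607 m^2. 1 hectare = 10000 m^2, so 5843.6607 m^2 = 5843.6607 / 10000 = 0.58436607 hectare ≈ 0.5844 hectare (4 s.f.). Final answer: 0.5844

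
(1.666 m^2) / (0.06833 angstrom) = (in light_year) 2.577e-05. Check: 1.666 m^2 is already in m^2. 1 angstrom = 1e-10 m, so 0.06833 angstrom = 0.06833 * 1e-10 = 6.833e-12 m. Combine: 1.666 m^2 / 6.833e-12 m = 2.4381677e+11 m. 1 light_year = 9.4607305e+15 m, so 2.4381677e+11 m = 2.4381677e+11 / 9.4607305e+15 = 2.5771453e-05 light_year ≈ 2.577e-05 light_year (4 s.f.).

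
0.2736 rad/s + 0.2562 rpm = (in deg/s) 17.21. Check: 0.2736 rad/s is already in rad/s. 1 rpm = 0.10471976 rad/s, so 0.2562 rpm = 0.2562 * 0.10471976 = 0.026829201 rad/s. Sum: 0.2736 + 0.026829201 = 0.3004292 rad/s. 1 deg/s = 0.017453293 rad/s, so 0.3004292 rad/s = 0.3004292 / 0.017453293 = 17.213325 deg/s ≈ 17.21 deg/s (4 s.f.).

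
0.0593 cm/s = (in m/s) 0.000593. Check: 1 cm/s = 0.01 m/s, so 0.0593 cm/s = 0.0593 * 0.01 = 0.000593 m/s. Result: 0.000593 m/s.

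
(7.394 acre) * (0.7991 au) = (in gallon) 1 acre = 4046.8564 m^2, so 7.394 acre = 7.394 * 4046.8564 = 29922.456 m^2. 1 au = 1.4959787e+11 m, so 0.7991 au = 0.7991 * 1.4959787e+11 = 1.1954366e+11 m. Combine: 29922.456 m^2 * 1.1954366e+11 m = 3.5770399e+15 m^3. 1 gallon = 0.0037854118 m^3, so 3.5770399e+15 m^3 = 3.5770399e+15 / 0.0037854118 = 9.4495397e+17 gallon ≈ 9.45e+17 gallon (4 s.f.). Final answer: 9.45e+17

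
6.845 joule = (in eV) 4.272e+19. Check: 6.845 joule = 6.845 J. 1 eV = 1.6021766e-19 J, so 6.845 J = 6.845 / 1.6021766e-19 = 4.272313e+19 eV ≈ 4.272e+19 eV (4 s.f.).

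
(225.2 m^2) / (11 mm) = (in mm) 2.047e+07. Check: 225.2 m^2 is already in m^2. 1 mm = 0.001 m, so 11 mm = 11 * 0.001 = 0.011 m. Combine: 225.2 m^2 / 0.011 m = 20472.727 m. 1 mm = 0.001 m, so 20472.727 m = 20472.727 / 0.001 = 20472727 mm ≈ 2.047e+07 mm (4 s.f.).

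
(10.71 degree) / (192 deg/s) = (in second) 1 degree = 0.017453293 rad, so 10.71 degree = 10.71 * 0.017453293 = 0.18692476 rad. 1 deg/s = 0.017453293 rad/s, so 192 deg/s = 192 * 0.017453293 = 3.3510322 rad/s. Combine: 0.18692476 rad / 3.3510322 rad/s = 0.05578125 s. 0.05578125 s = 0.05578125 second ≈ 0.05578 second (4 s.f.). Final answer: 0.05578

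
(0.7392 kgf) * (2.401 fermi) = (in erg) 1.741e-07. Check: 1 kgf = 9.80665 N, so 0.7392 kgf = 0.7392 * 9.80665 = 7.2490757 N. 1 fermi = 1e-15 m, so 2.401 fermi = 2.401 * 1e-15 = 2.401e-15 m. Combine: 7.2490757 N * 2.401e-15 m = 1.7405031e-14 J. 1 erg = 1e-07 J, so 1.7405031e-14 J = 1.7405031e-14 / 1e-07 = 1.7405031e-07 erg ≈ 1.741e-07 erg (4 s.f.).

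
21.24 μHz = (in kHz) 2.124e-08. Check: 1 μHz = 1e-06 Hz, so 21.24 μHz = 21.24 * 1e-06 = 2.124e-05 Hz. 1 kHz = 1000 Hz, so 2.124e-05 Hz = 2.124e-05 / 1000 = 2.124e-08 kHz.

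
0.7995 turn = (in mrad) 5023. Check: 1 turn = 6.2831853 rad, so 0.7995 turn = 0.7995 * 6.2831853 = 5.0234067 rad. 1 mrad = 0.001 rad, so 5.0234067 rad = 5.0234067 / 0.001 = 5023.4067 mrad ≈ 5023 mrad (4 s.f.).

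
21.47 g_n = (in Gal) 2.105e+04. Check: 1 g_n = 9.80665 m/s^2, so 21.47 g_n = 21.47 * 9.80665 = 210.54878 m/s^2. 1 Gal = 0.01 m/s^2, so 210.54878 m/s^2 = 210.54878 / 0.01 = 21054.878 Gal ≈ 2.105e+04 Gal (4 s.f.).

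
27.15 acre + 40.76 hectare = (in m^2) 5.175e+05. Check: 1 acre = 4046.8564 m^2, so 27.15 acre = 27.15 * 4046.8564 = 109872.15 m^2. 1 hectare = 10000 m^2, so 40.76 hectare = 40.76 * 10000 = 407600 m^2. Sum: 109872.15 + 407600 = 517472.15 m^2. Result: 517472.15 m^2 ≈ 5.175e+05 m^2 (4 s.f.).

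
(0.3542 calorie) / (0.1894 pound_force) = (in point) 1 calorie = 4.184 J, so 0.3542 calorie = 0.3542 * 4.184 = 1.4819728 J. 1 pound_force = 4.4482216 N, so 0.1894 pound_force = 0.1894 * 4.4482216 = 0.84249317 N. Combine: 1.4819728 J / 0.84249317 N = 1.7590324 m. 1 point = 0.00035277778 m, so 1.7590324 m = 1.7590324 / 0.00035277778 = 4986.2336 point ≈ 4986 point (4 s.f.). Final answer: 4986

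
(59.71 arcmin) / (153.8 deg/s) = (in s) 0.006471. Check: 1 arcmin = 0.00029088821 rad, so 59.71 arcmin = 59.71 * 0.00029088821 = 0.017368935 rad. 1 deg/s = 0.017453293 rad/s, so 153.8 deg/s = 153.8 * 0.017453293 = 2.6843164 rad/s. Combine: 0.017368935 rad / 2.6843164 rad/s = 0.0064705245 s. Result: 0.0064705245 s ≈ 0.006471 s (4 s.f.).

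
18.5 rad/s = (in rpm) 176.7. Check: 1 rpm = 0.10471976 rad/s, so 18.5 rad/s = 18.5 / 0.10471976 = 176.66199 rpm ≈ 176.7 rpm (4 s.f.).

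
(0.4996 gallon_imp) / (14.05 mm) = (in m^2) 1 gallon_imp = 0.00454609 m^3, so 0.4996 gallon_imp = 0.4996 * 0.00454609 = 0.0022712266 m^3. 1 mm = 0.001 m, so 14.05 mm = 14.05 * 0.001 = 0.01405 m. Combine: 0.0022712266 m^3 / 0.01405 m = 0.16165314 m^2. Result: 0.16165314 m^2 ≈ 0.1617 m^2 (4 s.f.). Final answer: 0.1617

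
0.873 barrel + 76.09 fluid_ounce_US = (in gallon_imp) 1 barrel = 0.15898729 m^3, so 0.873 barrel = 0.873 * 0.15898729 = 0.13879591 m^3. 1 fluid_ounce_US = 2.957353e-05 m^3, so 76.09 fluid_ounce_US = 76.09 * 2.957353e-05 = 0.0022502499 m^3. Sum: 0.13879591 + 0.0022502499 = 0.14104616 m^3. 1 gallon_imp = 0.00454609 m^3, so 0.14104616 m^3 = 0.14104616 / 0.00454609 = 31.025817 gallon_imp ≈ 31.03 gallon_imp (4 s.f.). Final answer: 31.03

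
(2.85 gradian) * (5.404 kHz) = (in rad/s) 241.9. Check: 1 gradian = 0.015707963 rad, so 2.85 gradian = 2.85 * 0.015707963 = 0.044767695 rad. 1 kHz = 1000 Hz, so 5.404 kHz = 5.404 * 1000 = 5404 Hz. Combine: 0.044767695 rad * 5404 Hz = 241.92463 rad/s. Result: 241.92463 rad/s ≈ 241.9 rad/s (4 s.f.).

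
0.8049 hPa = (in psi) 0.01167. Check: 1 hPa = 100 Pa, so 0.8049 hPa = 0.8049 * 100 = 80.49 Pa. 1 psi = 6894.7573 Pa, so 80.49 Pa = 80.49 / 6894.7573 = 0.011674088 psi ≈ 0.01167 psi (4 s.f.).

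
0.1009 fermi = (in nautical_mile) 5.448e-20. Check: 1 fermi = 1e-15 m, so 0.1009 fermi = 0.1009 * 1e-15 = 1.009e-16 m. 1 nautical_mile = 1852 m, so 1.009e-16 m = 1.009e-16 / 1852 = 5.4481641e-20 nautical_mile ≈ 5.448e-20 nautical_mile (4 s.f.).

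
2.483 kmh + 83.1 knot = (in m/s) 1 kmh = 0.27777778 m/s, so 2.483 kmh = 2.483 * 0.27777778 = 0.68972222 m/s. 1 knot = 0.51444444 m/s, so 83.1 knot = 83.1 * 0.51444444 = 42.750333 m/s. Sum: 0.68972222 + 42.750333 = 43.440056 m/s. Result: 43.440056 m/s ≈ 43.44 m/s (4 s.f.). Final answer: 43.44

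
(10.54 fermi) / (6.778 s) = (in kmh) 1 fermi = 1e-15 m, so 10.54 fermi = 10.54 * 1e-15 = 1.054e-14 m. 6.778 s is already in s. Combine: 1.054e-14 m / 6.778 s = 1.555031e-15 m/s. 1 kmh = 0.27777778 m/s, so 1.555031e-15 m/s = 1.555031e-15 / 0.27777778 = 5.5981115e-15 kmh ≈ 5.598e-15 kmh (4 s.f.). Final answer: 5.598e-15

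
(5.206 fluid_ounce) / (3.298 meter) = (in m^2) 1 fluid_ounce = 2.957353e-05 m^3, so 5.206 fluid_ounce = 5.206 * 2.957353e-05 = 0.00015395979 m^3. 3.298 meter = 3.298 m. Combine: 0.00015395979 m^3 / 3.298 m = 4.6682776e-05 m^2. Result: 4.6682776e-05 m^2 ≈ 4.668e-05 m^2 (4 s.f.). Final answer: 4.668e-05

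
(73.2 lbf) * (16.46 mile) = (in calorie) 1 lbf = 4.4482216 N, so 73.2 lbf = 73.2 * 4.4482216 = 325.60982 N. 1 mile = 1609.344 m, so 16.46 mile = 16.46 * 1609.344 = 26489.802 m. Combine: 325.60982 N * 26489.802 m = 8625339.8 J. 1 calorie = 4.184 J, so 8625339.8 J = 8625339.8 / 4.184 = 2061505.7 calorie ≈ 2.062e+06 calorie (4 s.f.). Final answer: 2.062e+06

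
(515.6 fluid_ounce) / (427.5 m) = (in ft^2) 1 fluid_ounce = 2.957353e-05 m^3, so 515.6 fluid_ounce = 515.6 * 2.957353e-05 = 0.015248112 m^3. 427.5 m is already in m. Combine: 0.015248112 m^3 / 427.5 m = 3.5668098e-05 m^2. 1 ft^2 = 0.09290304 m^2, so 3.5668098e-05 m^2 = 3.5668098e-05 / 0.09290304 = 0.00038392821 ft^2 ≈ 0.0003839 ft^2 (4 s.f.). Final answer: 0.0003839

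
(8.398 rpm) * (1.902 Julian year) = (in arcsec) 1 rpm = 0.10471976 rad/s, so 8.398 rpm = 8.398 * 0.10471976 = 0.8794365 rad/s. 1 Julian year = 31557600 s, so 1.902 Julian year = 1.902 * 31557600 = 60022555 s. Combine: 0.8794365 rad/s * 60022555 s = 52786026 rad. 1 arcsec = 4.8481368e-06 rad, so 52786026 rad = 52786026 / 4.8481368e-06 = 1.0887899e+13 arcsec ≈ 1.089e+13 arcsec (4 s.f.). Final answer: 1.089e+13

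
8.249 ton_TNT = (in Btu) 1 ton_TNT = 4.184e+09 J, so 8.249 ton_TNT = 8.249 * 4.184e+09 = 3.4513816e+10 J. 1 Btu = 1055.0559 J, so 3.4513816e+10 J = 3.4513816e+10 / 1055.0559 = 32712786 Btu ≈ 3.271e+07 Btu (4 s.f.). Final answer: 3.271e+07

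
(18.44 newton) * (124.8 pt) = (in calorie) 18.44 newton = 18.44 N. 1 pt = 0.00035277778 m, so 124.8 pt = 124.8 * 0.00035277778 = 0.044026667 m. Combine: 18.44 N * 0.044026667 m = 0.81185173 J. 1 calorie = 4.184 J, so 0.81185173 J = 0.81185173 / 4.184 = 0.19403722 calorie ≈ 0.194 calorie (4 s.f.). Final answer: 0.194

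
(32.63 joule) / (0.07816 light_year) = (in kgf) 4.5e-15. Check: 32.63 joule = 32.63 J. 1 light_year = 9.4607305e+15 m, so 0.07816 light_year = 0.07816 * 9.4607305e+15 = 7.3945069e+14 m. Combine: 32.63 J / 7.3945069e+14 m = 4.4127351e-14 N. 1 kgf = 9.80665 N, so 4.4127351e-14 N = 4.4127351e-14 / 9.80665 = 4.4997375e-15 kgf ≈ 4.5e-15 kgf (4 s.f.).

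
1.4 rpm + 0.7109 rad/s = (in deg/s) 1 rpm = 0.10471976 rad/s, so 1.4 rpm = 1.4 * 0.10471976 = 0.14660766 rad/s. 0.7109 rad/s is already in rad/s. Sum: 0.14660766 + 0.7109 = 0.85750766 rad/s. 1 deg/s = 0.017453293 rad/s, so 0.85750766 rad/s = 0.85750766 / 0.017453293 = 49.13157 deg/s ≈ 49.13 deg/s (4 s.f.). Final answer: 49.13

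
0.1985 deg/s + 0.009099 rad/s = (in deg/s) 0.7198. Check: 1 deg/s = 0.017453293 rad/s, so 0.1985 deg/s = 0.1985 * 0.017453293 = 0.0034644786 rad/s. 0.009099 rad/s is already in rad/s. Sum: 0.0034644786 + 0.009099 = 0.012563479 rad/s. 1 deg/s = 0.017453293 rad/s, so 0.012563479 rad/s = 0.012563479 / 0.017453293 = 0.7198343 deg/s ≈ 0.7198 deg/s (4 s.f.).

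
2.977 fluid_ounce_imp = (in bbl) 1 fluid_ounce_imp = 2.8413063e-05 m^3, so 2.977 fluid_ounce_imp = 2.977 * 2.8413063e-05 = 8.4585687e-05 m^3. 1 bbl = 0.15898729 m^3, so 8.4585687e-05 m^3 = 8.4585687e-05 / 0.15898729 = 0.00053202797 bbl ≈ 0.000532 bbl (4 s.f.). Final answer: 0.000532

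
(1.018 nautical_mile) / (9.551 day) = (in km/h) 1 nautical_mile = 1852 m, so 1.018 nautical_mile = 1.018 * 1852 = 1885.336 m. 1 day = 86400 s, so 9.551 day = 9.551 * 86400 = 825206.4 s. Combine: 1885.336 m / 825206.4 s = 0.0022846842 m/s. 1 km/h = 0.27777778 m/s, so 0.0022846842 m/s = 0.0022846842 / 0.27777778 = 0.008224863 km/h ≈ 0.008225 km/h (4 s.f.). Final answer: 0.008225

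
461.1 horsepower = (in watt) 3.438e+05. Check: 1 horsepower = 745.69987 W, so 461.1 horsepower = 461.1 * 745.69987 = 343842.21 W. 343842.21 W = 343842.21 watt ≈ 3.438e+05 watt (4 s.f.).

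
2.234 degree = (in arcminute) 1 degree = 0.017453293 rad, so 2.234 degree = 2.234 * 0.017453293 = 0.038990655 rad. 1 arcminute = 0.00029088821 rad, so 0.038990655 rad = 0.038990655 / 0.00029088821 = 134.04 arcminute ≈ 134 arcminute (4 s.f.). Final answer: 134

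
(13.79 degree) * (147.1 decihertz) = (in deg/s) 1 degree = 0.017453293 rad, so 13.79 degree = 13.79 * 0.017453293 = 0.2406809 rad. 1 decihertz = 0.1 Hz, so 147.1 decihertz = 147.1 * 0.1 = 14.71 Hz. Combine: 0.2406809 rad * 14.71 Hz = 3.5404161 rad/s. 1 deg/s = 0.017453293 rad/s, so 3.5404161 rad/s = 3.5404161 / 0.017453293 = 202.8509 deg/s ≈ 202.9 deg/s (4 s.f.). Final answer: 202.9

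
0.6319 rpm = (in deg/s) 1 rpm = 0.10471976 rad/s, so 0.6319 rpm = 0.6319 * 0.10471976 = 0.066172413 rad/s. 1 deg/s = 0.017453293 rad/s, so 0.066172413 rad/s = 0.066172413 / 0.017453293 = 3.7914 deg/s ≈ 3.791 deg/s (4 s.f.). Final answer: 3.791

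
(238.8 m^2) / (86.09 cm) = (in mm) 238.8 m^2 is already in m^2. 1 cm = 0.01 m, so 86.09 cm = 86.09 * 0.01 = 0.8609 m. Combine: 238.8 m^2 / 0.8609 m = 277.38413 m. 1 mm = 0.001 m, so 277.38413 m = 277.38413 / 0.001 = 277384.13 mm ≈ 2.774e+05 mm (4 s.f.). Final answer: 2.774e+05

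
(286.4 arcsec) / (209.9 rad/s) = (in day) 7.656e-11. Check: 1 arcsec = 4.8481368e-06 rad, so 286.4 arcsec = 286.4 * 4.8481368e-06 = 0.0013885064 rad. 209.9 rad/s is already in rad/s. Combine: 0.0013885064 rad / 209.9 rad/s = 6.6150852e-06 s. 1 day = 86400 s, so 6.6150852e-06 s = 6.6150852e-06 / 86400 = 7.6563486e-11 day ≈ 7.656e-11 day (4 s.f.).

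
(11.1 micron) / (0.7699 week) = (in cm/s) 2.384e-09. Check: 1 micron = 1e-06 m, so 11.1 micron = 11.1 * 1e-06 = 1.11e-05 m. 1 week = 604800 s, so 0.7699 week = 0.7699 * 604800 = 465635.52 s. Combine: 1.11e-05 m / 465635.52 s = 2.3838388e-11 m/s. 1 cm/s = 0.01 m/s, so 2.3838388e-11 m/s = 2.3838388e-11 / 0.01 = 2.3838388e-09 cm/s ≈ 2.384e-09 cm/s (4 s.f.).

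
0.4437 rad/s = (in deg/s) 1 deg/s = 0.017453293 rad/s, so 0.4437 rad/s = 0.4437 / 0.017453293 = 25.422137 deg/s ≈ 25.42 deg/s (4 s.f.). Final answer: 25.42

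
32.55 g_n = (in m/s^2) 319.2. Check: 1 g_n = 9.80665 m/s^2, so 32.55 g_n = 32.55 * 9.80665 = 319.20646 m/s^2. Result: 319.20646 m/s^2 ≈ 319.2 m/s^2 (4 s.f.).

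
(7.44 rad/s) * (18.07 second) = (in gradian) 7.44 rad/s is already in rad/s. 18.07 second = 18.07 s. Combine: 7.44 rad/s * 18.07 s = 134.4408 rad. 1 gradian = 0.015707963 rad, so 134.4408 rad = 134.4408 / 0.015707963 = 8558.7671 gradian ≈ 8559 gradian (4 s.f.). Final answer: 8559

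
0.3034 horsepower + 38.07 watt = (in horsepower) 1 horsepower = 745.69987 W, so 0.3034 horsepower = 0.3034 * 745.69987 = 226.24534 W. 38.07 watt = 38.07 W. Sum: 226.24534 + 38.07 = 264.31534 W. 1 horsepower = 745.69987 W, so 264.31534 W = 264.31534 / 745.69987 = 0.35445271 horsepower ≈ 0.3545 horsepower (4 s.f.). Final answer: 0.3545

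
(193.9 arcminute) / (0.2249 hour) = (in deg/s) 1 arcminute = 0.00029088821 rad, so 193.9 arcminute = 193.9 * 0.00029088821 = 0.056403224 rad. 1 hour = 3600 s, so 0.2249 hour = 0.2249 * 3600 = 809.64 s. Combine: 0.056403224 rad / 809.64 s = 6.9664571e-05 rad/s. 1 deg/s = 0.017453293 rad/s, so 6.9664571e-05 rad/s = 6.9664571e-05 / 0.017453293 = 0.0039914859 deg/s ≈ 0.003991 deg/s (4 s.f.). Final answer: 0.003991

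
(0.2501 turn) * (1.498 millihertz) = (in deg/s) 0.1349. Check: 1 turn = 6.2831853 rad, so 0.2501 turn = 0.2501 * 6.2831853 = 1.5714246 rad. 1 millihertz = 0.001 Hz, so 1.498 millihertz = 1.498 * 0.001 = 0.001498 Hz. Combine: 1.5714246 rad * 0.001498 Hz = 0.0023539941 rad/s. 1 deg/s = 0.017453293 rad/s, so 0.0023539941 rad/s = 0.0023539941 / 0.017453293 = 0.13487393 deg/s ≈ 0.1349 deg/s (4 s.f.).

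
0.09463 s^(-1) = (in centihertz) 9.463. Check: 0.09463 s^(-1) = 0.09463 Hz. 1 centihertz = 0.01 Hz, so 0.09463 Hz = 0.09463 / 0.01 = 9.463 centihertz.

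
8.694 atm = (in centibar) 1 atm = 101325 Pa, so 8.694 atm = 8.694 * 101325 = 880919.55 Pa. 1 centibar = 1000 Pa, so 880919.55 Pa = 880919.55 / 1000 = 880.91955 centibar ≈ 880.9 centibar (4 s.f.). Final answer: 880.9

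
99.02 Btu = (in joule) 1 Btu = 1055.0559 J, so 99.02 Btu = 99.02 * 1055.0559 = 104471.63 J. 104471.63 J = 104471.63 joule ≈ 1.045e+05 joule (4 s.f.). Final answer: 1.045e+05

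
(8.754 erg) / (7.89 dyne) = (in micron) 1.11e+04. Check: 1 erg = 1e-07 J, so 8.754 erg = 8.754 * 1e-07 = 8.754e-07 J. 1 dyne = 1e-05 N, so 7.89 dyne = 7.89 * 1e-05 = 7.89e-05 N. Combine: 8.754e-07 J / 7.89e-05 N = 0.011095057 m. 1 micron = 1e-06 m, so 0.011095057 m = 0.011095057 / 1e-06 = 11095.057 micron ≈ 1.11e+04 micron (4 s.f.).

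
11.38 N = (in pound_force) 2.558. Check: 1 pound_force = 4.4482216 N, so 11.38 N = 11.38 / 4.4482216 = 2.5583258 pound_force ≈ 2.558 pound_force (4 s.f.).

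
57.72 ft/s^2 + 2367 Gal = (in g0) 1 ft/s^2 = 0.3048 m/s^2, so 57.72 ft/s^2 = 57.72 * 0.3048 = 17.593056 m/s^2. 1 Gal = 0.01 m/s^2, so 2367 Gal = 2367 * 0.01 = 23.67 m/s^2. Sum: 17.593056 + 23.67 = 41.263056 m/s^2. 1 g0 = 9.80665 m/s^2, so 41.263056 m/s^2 = 41.263056 / 9.80665 = 4.2076607 g0 ≈ 4.208 g0 (4 s.f.). Final answer: 4.208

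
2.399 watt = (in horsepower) 2.399 watt = 2.399 W. 1 horsepower = 745.69987 W, so 2.399 W = 2.399 / 745.69987 = 0.003217112 horsepower ≈ 0.003217 horsepower (4 s.f.). Final answer: 0.003217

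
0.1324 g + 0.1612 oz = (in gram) 1 g = 0.001 kg, so 0.1324 g = 0.1324 * 0.001 = 0.0001324 kg. 1 oz = 0.028349523 kg, so 0.1612 oz = 0.1612 * 0.028349523 = 0.0045699431 kg. Sum: 0.0001324 + 0.0045699431 = 0.0047023431 kg. 1 gram = 0.001 kg, so 0.0047023431 kg = 0.0047023431 / 0.001 = 4.7023431 gram ≈ 4.702 gram (4 s.f.). Final answer: 4.702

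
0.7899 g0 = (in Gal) 774.6. Check: 1 g0 = 9.80665 m/s^2, so 0.7899 g0 = 0.7899 * 9.80665 = 7.7462728 m/s^2. 1 Gal = 0.01 m/s^2, so 7.7462728 m/s^2 = 7.7462728 / 0.01 = 774.62728 Gal ≈ 774.6 Gal (4 s.f.).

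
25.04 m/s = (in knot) 1 knot = 0.51444444 m/s, so 25.04 m/s = 25.04 / 0.51444444 = 48.673866 knot ≈ 48.67 knot (4 s.f.). Final answer: 48.67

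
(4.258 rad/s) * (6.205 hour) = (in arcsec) 1.962e+10. Check: 4.258 rad/s is already in rad/s. 1 hour = 3600 s, so 6.205 hour = 6.205 * 3600 = 22338 s. Combine: 4.258 rad/s * 22338 s = 95115.204 rad. 1 arcsec = 4.8481368e-06 rad, so 95115.204 rad = 95115.204 / 4.8481368e-06 = 1.9618919e+10 arcsec ≈ 1.962e+10 arcsec (4 s.f.).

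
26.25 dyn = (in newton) 0.0002625. Check: 1 dyn = 1e-05 N, so 26.25 dyn = 26.25 * 1e-05 = 0.0002625 N. 0.0002625 N = 0.0002625 newton.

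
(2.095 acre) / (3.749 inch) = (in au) 5.952e-07. Check: 1 acre = 4046.8564 m^2, so 2.095 acre = 2.095 * 4046.8564 = 8478.1642 m^2. 1 inch = 0.0254 m, so 3.749 inch = 3.749 * 0.0254 = 0.0952246 m. Combine: 8478.1642 m^2 / 0.0952246 m = 89033.34 m. 1 au = 1.4959787e+11 m, so 89033.34 m = 89033.34 / 1.4959787e+11 = 5.9515112e-07 au ≈ 5.952e-07 au (4 s.f.).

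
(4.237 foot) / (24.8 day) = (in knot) 1 foot = 0.3048 m, so 4.237 foot = 4.237 * 0.3048 = 1.2914376 m. 1 day = 86400 s, so 24.8 day = 24.8 * 86400 = 2142720 s. Combine: 1.2914376 m / 2142720 s = 6.0270945e-07 m/s. 1 knot = 0.51444444 m/s, so 6.0270945e-07 m/s = 6.0270945e-07 / 0.51444444 = 1.1715735e-06 knot ≈ 1.172e-06 knot (4 s.f.). Final answer: 1.172e-06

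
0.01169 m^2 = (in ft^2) 0.1258. Check: 1 ft^2 = 0.09290304 m^2, so 0.01169 m^2 = 0.01169 / 0.09290304 = 0.12583011 ft^2 ≈ 0.1258 ft^2 (4 s.f.).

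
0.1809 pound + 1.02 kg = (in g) 1 pound = 0.45359237 kg, so 0.1809 pound = 0.1809 * 0.45359237 = 0.08205486 kg. 1.02 kg is already in kg. Sum: 0.08205486 + 1.02 = 1.1020549 kg. 1 g = 0.001 kg, so 1.1020549 kg = 1.1020549 / 0.001 = 1102.0549 g ≈ 1102 g (4 s.f.). Final answer: 1102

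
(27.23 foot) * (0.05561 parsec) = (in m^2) 1 foot = 0.3048 m, so 27.23 foot = 27.23 * 0.3048 = 8.299704 m. 1 parsec = 3.0856776e+16 m, so 0.05561 parsec = 0.05561 * 3.0856776e+16 = 1.7159453e+15 m. Combine: 8.299704 m * 1.7159453e+15 m = 1.4241838e+16 m^2. Result: 1.4241838e+16 m^2 ≈ 1.424e+16 m^2 (4 s.f.). Final answer: 1.424e+16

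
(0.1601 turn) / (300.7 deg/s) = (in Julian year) 1 turn = 6.2831853 rad, so 0.1601 turn = 0.1601 * 6.2831853 = 1.005938 rad. 1 deg/s = 0.017453293 rad/s, so 300.7 deg/s = 300.7 * 0.017453293 = 5.2482051 rad/s. Combine: 1.005938 rad / 5.2482051 rad/s = 0.19167276 s. 1 Julian year = 31557600 s, so 0.19167276 s = 0.19167276 / 31557600 = 6.0737434e-09 Julian year ≈ 6.074e-09 Julian year (4 s.f.). Final answer: 6.074e-09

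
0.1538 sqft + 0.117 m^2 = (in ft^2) 1.413. Check: 1 sqft = 0.09290304 m^2, so 0.1538 sqft = 0.1538 * 0.09290304 = 0.014288488 m^2. 0.117 m^2 is already in m^2. Sum: 0.014288488 + 0.117 = 0.13128849 m^2. 1 ft^2 = 0.09290304 m^2, so 0.13128849 m^2 = 0.13128849 / 0.09290304 = 1.4131775 ft^2 ≈ 1.413 ft^2 (4 s.f.).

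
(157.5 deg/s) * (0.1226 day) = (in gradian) 1 deg/s = 0.017453293 rad/s, so 157.5 deg/s = 157.5 * 0.017453293 = 2.7488936 rad/s. 1 day = 86400 s, so 0.1226 day = 0.1226 * 86400 = 10592.64 s. Combine: 2.7488936 rad/s * 10592.64 s = 29118.04 rad. 1 gradian = 0.015707963 rad, so 29118.04 rad = 29118.04 / 0.015707963 = 1853712 gradian ≈ 1.854e+06 gradian (4 s.f.). Final answer: 1.854e+06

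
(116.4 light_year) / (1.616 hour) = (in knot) 1 light_year = 9.4607305e+15 m, so 116.4 light_year = 116.4 * 9.4607305e+15 = 1.101229e+18 m. 1 hour = 3600 s, so 1.616 hour = 1.616 * 3600 = 5817.6 s. Combine: 1.101229e+18 m / 5817.6 s = 1.8929267e+14 m/s. 1 knot = 0.51444444 m/s, so 1.8929267e+14 m/s = 1.8929267e+14 / 0.51444444 = 3.6795551e+14 knot ≈ 3.68e+14 knot (4 s.f.). Final answer: 3.68e+14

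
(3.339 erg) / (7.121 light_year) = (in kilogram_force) 5.054e-25. Check: 1 erg = 1e-07 J, so 3.339 erg = 3.339 * 1e-07 = 3.339e-07 J. 1 light_year = 9.4607305e+15 m, so 7.121 light_year = 7.121 * 9.4607305e+15 = 6.7369862e+16 m. Combine: 3.339e-07 J / 6.7369862e+16 m = 4.9562221e-24 N. 1 kilogram_force = 9.80665 N, so 4.9562221e-24 N = 4.9562221e-24 / 9.80665 = 5.0539401e-25 kilogram_force ≈ 5.054e-25 kilogram_force (4 s.f.).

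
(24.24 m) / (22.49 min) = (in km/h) 0.06467. Check: 24.24 m is already in m. 1 min = 60 s, so 22.49 min = 22.49 * 60 = 1349.4 s. Combine: 24.24 m / 1349.4 s = 0.017963539 m/s. 1 km/h = 0.27777778 m/s, so 0.017963539 m/s = 0.017963539 / 0.27777778 = 0.064668742 km/h ≈ 0.06467 km/h (4 s.f.).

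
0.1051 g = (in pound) 1 g = 0.001 kg, so 0.1051 g = 0.1051 * 0.001 = 0.0001051 kg. 1 pound = 0.45359237 kg, so 0.0001051 kg = 0.0001051 / 0.45359237 = 0.00023170584 pound ≈ 0.0002317 pound (4 s.f.). Final answer: 0.0002317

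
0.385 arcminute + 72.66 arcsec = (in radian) 0.0004643. Check: 1 arcminute = 0.00029088821 rad, so 0.385 arcminute = 0.385 * 0.00029088821 = 0.00011199196 rad. 1 arcsec = 4.8481368e-06 rad, so 72.66 arcsec = 72.66 * 4.8481368e-06 = 0.00035226562 rad. Sum: 0.00011199196 + 0.00035226562 = 0.00046425758 rad. 0.00046425758 rad = 0.00046425758 radian ≈ 0.0004643 radian (4 s.f.).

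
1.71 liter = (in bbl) 0.01076. Check: 1 liter = 0.001 m^3, so 1.71 liter = 1.71 * 0.001 = 0.00171 m^3. 1 bbl = 0.15898729 m^3, so 0.00171 m^3 = 0.00171 / 0.15898729 = 0.010755576 bbl ≈ 0.01076 bbl (4 s.f.).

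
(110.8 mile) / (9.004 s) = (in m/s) 1 mile = 1609.344 m, so 110.8 mile = 110.8 * 1609.344 = 178315.32 m. 9.004 s is already in s. Combine: 178315.32 m / 9.004 s = 19804.011 m/s. Result: 19804.011 m/s ≈ 1.98e+04 m/s (4 s.f.). Final answer: 1.98e+04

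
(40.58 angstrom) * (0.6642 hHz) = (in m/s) 1 angstrom = 1e-10 m, so 40.58 angstrom = 40.58 * 1e-10 = 4.058e-09 m. 1 hHz = 100 Hz, so 0.6642 hHz = 0.6642 * 100 = 66.42 Hz. Combine: 4.058e-09 m * 66.42 Hz = 2.6953236e-07 m/s. Result: 2.6953236e-07 m/s ≈ 2.695e-07 m/s (4 s.f.). Final answer: 2.695e-07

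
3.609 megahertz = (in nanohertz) 1 megahertz = 1000000 Hz, so 3.609 megahertz = 3.609 * 1000000 = 3609000 Hz. 1 nanohertz = 1e-09 Hz, so 3609000 Hz = 3609000 / 1e-09 = 3.609e+15 nanohertz. Final answer: 3.609e+15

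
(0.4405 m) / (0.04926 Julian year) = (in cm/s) 2.834e-05. Check: 0.4405 m is already in m. 1 Julian year = 31557600 s, so 0.04926 Julian year = 0.04926 * 31557600 = 1554527.4 s. Combine: 0.4405 m / 1554527.4 s = 2.8336587e-07 m/s. 1 cm/s = 0.01 m/s, so 2.8336587e-07 m/s = 2.8336587e-07 / 0.01 = 2.8336587e-05 cm/s ≈ 2.834e-05 cm/s (4 s.f.).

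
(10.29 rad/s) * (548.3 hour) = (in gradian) 10.29 rad/s is already in rad/s. 1 hour = 3600 s, so 548.3 hour = 548.3 * 3600 = 1973880 s. Combine: 10.29 rad/s * 1973880 s = 20311225 rad. 1 gradian = 0.015707963 rad, so 20311225 rad = 20311225 / 0.015707963 = 1.2930528e+09 gradian ≈ 1.293e+09 gradian (4 s.f.). Final answer: 1.293e+09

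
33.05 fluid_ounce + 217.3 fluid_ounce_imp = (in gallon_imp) 1 fluid_ounce = 2.957353e-05 m^3, so 33.05 fluid_ounce = 33.05 * 2.957353e-05 = 0.00097740515 m^3. 1 fluid_ounce_imp = 2.8413063e-05 m^3, so 217.3 fluid_ounce_imp = 217.3 * 2.8413063e-05 = 0.0061741585 m^3. Sum: 0.00097740515 + 0.0061741585 = 0.0071515636 m^3. 1 gallon_imp = 0.00454609 m^3, so 0.0071515636 m^3 = 0.0071515636 / 0.00454609 = 1.5731241 gallon_imp ≈ 1.573 gallon_imp (4 s.f.). Final answer: 1.573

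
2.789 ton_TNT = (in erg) 1.167e+17. Check: 1 ton_TNT = 4.184e+09 J, so 2.789 ton_TNT = 2.789 * 4.184e+09 = 1.1669176e+10 J. 1 erg = 1e-07 J, so 1.1669176e+10 J = 1.1669176e+10 / 1e-07 = 1.1669176e+17 erg ≈ 1.167e+17 erg (4 s.f.).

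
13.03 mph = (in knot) 11.32. Check: 1 mph = 0.44704 m/s, so 13.03 mph = 13.03 * 0.44704 = 5.8249312 m/s. 1 knot = 0.51444444 m/s, so 5.8249312 m/s = 5.8249312 / 0.51444444 = 11.32276 knot ≈ 11.32 knot (4 s.f.).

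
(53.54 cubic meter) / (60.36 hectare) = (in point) 53.54 cubic meter = 53.54 m^3. 1 hectare = 10000 m^2, so 60.36 hectare = 60.36 * 10000 = 603600 m^2. Combine: 53.54 m^3 / 603600 m^2 = 8.8701127e-05 m. 1 point = 0.00035277778 m, so 8.8701127e-05 m = 8.8701127e-05 / 0.00035277778 = 0.25143626 point ≈ 0.2514 point (4 s.f.). Final answer: 0.2514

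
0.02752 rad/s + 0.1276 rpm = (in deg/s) 0.02752 rad/s is already in rad/s. 1 rpm = 0.10471976 rad/s, so 0.1276 rpm = 0.1276 * 0.10471976 = 0.013362241 rad/s. Sum: 0.02752 + 0.013362241 = 0.040882241 rad/s. 1 deg/s = 0.017453293 rad/s, so 0.040882241 rad/s = 0.040882241 / 0.017453293 = 2.3423799 deg/s ≈ 2.342 deg/s (4 s.f.). Final answer: 2.342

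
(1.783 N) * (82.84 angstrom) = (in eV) 9.219e+10. Check: 1.783 N is already in N. 1 angstrom = 1e-10 m, so 82.84 angstrom = 82.84 * 1e-10 = 8.284e-09 m. Combine: 1.783 N * 8.284e-09 m = 1.4770372e-08 J. 1 eV = 1.6021766e-19 J, so 1.4770372e-08 J = 1.4770372e-08 / 1.6021766e-19 = 9.2189411e+10 eV ≈ 9.219e+10 eV (4 s.f.).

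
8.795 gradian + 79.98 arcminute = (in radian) 0.1614. Check: 1 gradian = 0.015707963 rad, so 8.795 gradian = 8.795 * 0.015707963 = 0.13815154 rad. 1 arcminute = 0.00029088821 rad, so 79.98 arcminute = 79.98 * 0.00029088821 = 0.023265239 rad. Sum: 0.13815154 + 0.023265239 = 0.16141678 rad. 0.16141678 rad = 0.16141678 radian ≈ 0.1614 radian (4 s.f.).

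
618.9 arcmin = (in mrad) 180. Check: 1 arcmin = 0.00029088821 rad, so 618.9 arcmin = 618.9 * 0.00029088821 = 0.18003071 rad. 1 mrad = 0.001 rad, so 0.18003071 rad = 0.18003071 / 0.001 = 180.03071 mrad ≈ 180 mrad (4 s.f.).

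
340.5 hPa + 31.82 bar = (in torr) 1 hPa = 100 Pa, so 340.5 hPa = 340.5 * 100 = 34050 Pa. 1 bar = 100000 Pa, so 31.82 bar = 31.82 * 100000 = 3182000 Pa. Sum: 34050 + 3182000 = 3216050 Pa. 1 torr = 133.32237 Pa, so 3216050 Pa = 3216050 / 133.32237 = 24122.359 torr ≈ 2.412e+04 torr (4 s.f.). Final answer: 2.412e+04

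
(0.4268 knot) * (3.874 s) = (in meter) 0.8506. Check: 1 knot = 0.51444444 m/s, so 0.4268 knot = 0.4268 * 0.51444444 = 0.21956489 m/s. 3.874 s is already in s. Combine: 0.21956489 m/s * 3.874 s = 0.85059438 m. 0.85059438 m = 0.85059438 meter ≈ 0.8506 meter (4 s.f.).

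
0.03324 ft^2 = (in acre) 1 ft^2 = 0.09290304 m^2, so 0.03324 ft^2 = 0.03324 * 0.09290304 = 0.003088097 m^2. 1 acre = 4046.8564 m^2, so 0.003088097 m^2 = 0.003088097 / 4046.8564 = 7.630854e-07 acre ≈ 7.631e-07 acre (4 s.f.). Final answer: 7.631e-07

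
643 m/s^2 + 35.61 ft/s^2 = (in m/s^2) 643 m/s^2 is already in m/s^2. 1 ft/s^2 = 0.3048 m/s^2, so 35.61 ft/s^2 = 35.61 * 0.3048 = 10.853928 m/s^2. Sum: 643 + 10.853928 = 653.85393 m/s^2. Result: 653.85393 m/s^2 ≈ 653.9 m/s^2 (4 s.f.). Final answer: 653.9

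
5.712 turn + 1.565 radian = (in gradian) 2384. Check: 1 turn = 6.2831853 rad, so 5.712 turn = 5.712 * 6.2831853 = 35.889554 rad. 1.565 radian = 1.565 rad. Sum: 35.889554 + 1.565 = 37.454554 rad. 1 gradian = 0.015707963 rad, so 37.454554 rad = 37.454554 / 0.015707963 = 2384.431 gradian ≈ 2384 gradian (4 s.f.).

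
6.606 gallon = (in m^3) 0.02501. Check: 1 gallon = 0.0037854118 m^3, so 6.606 gallon = 6.606 * 0.0037854118 = 0.02500643 m^3. Result: 0.02500643 m^3 ≈ 0.02501 m^3 (4 s.f.).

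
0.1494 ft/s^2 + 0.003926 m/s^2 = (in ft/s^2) 1 ft/s^2 = 0.3048 m/s^2, so 0.1494 ft/s^2 = 0.1494 * 0.3048 = 0.04553712 m/s^2. 0.003926 m/s^2 is already in m/s^2. Sum: 0.04553712 + 0.003926 = 0.04946312 m/s^2. 1 ft/s^2 = 0.3048 m/s^2, so 0.04946312 m/s^2 = 0.04946312 / 0.3048 = 0.16228058 ft/s^2 ≈ 0.1623 ft/s^2 (4 s.f.). Final answer: 0.1623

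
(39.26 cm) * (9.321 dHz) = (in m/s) 0.3659. Check: 1 cm = 0.01 m, so 39.26 cm = 39.26 * 0.01 = 0.3926 m. 1 dHz = 0.1 Hz, so 9.321 dHz = 9.321 * 0.1 = 0.9321 Hz. Combine: 0.3926 m * 0.9321 Hz = 0.36594246 m/s. Result: 0.36594246 m/s ≈ 0.3659 m/s (4 s.f.).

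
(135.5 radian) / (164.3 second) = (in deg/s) 47.25. Check: 135.5 radian = 135.5 rad. 164.3 second = 164.3 s. Combine: 135.5 rad / 164.3 s = 0.82471089 rad/s. 1 deg/s = 0.017453293 rad/s, so 0.82471089 rad/s = 0.82471089 / 0.017453293 = 47.252454 deg/s ≈ 47.25 deg/s (4 s.f.).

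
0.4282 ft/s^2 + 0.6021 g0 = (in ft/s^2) 1 ft/s^2 = 0.3048 m/s^2, so 0.4282 ft/s^2 = 0.4282 * 0.3048 = 0.13051536 m/s^2. 1 g0 = 9.80665 m/s^2, so 0.6021 g0 = 0.6021 * 9.80665 = 5.904584 m/s^2. Sum: 0.13051536 + 5.904584 = 6.0350993 m/s^2. 1 ft/s^2 = 0.3048 m/s^2, so 6.0350993 m/s^2 = 6.0350993 / 0.3048 = 19.800195 ft/s^2 ≈ 19.8 ft/s^2 (4 s.f.). Final answer: 19.8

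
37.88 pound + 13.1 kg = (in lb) 66.76. Check: 1 pound = 0.45359237 kg, so 37.88 pound = 37.88 * 0.45359237 = 17.182079 kg. 13.1 kg is already in kg. Sum: 17.182079 + 13.1 = 30.282079 kg. 1 lb = 0.45359237 kg, so 30.282079 kg = 30.282079 / 0.45359237 = 66.760556 lb ≈ 66.76 lb (4 s.f.).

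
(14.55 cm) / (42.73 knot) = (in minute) 1 cm = 0.01 m, so 14.55 cm = 14.55 * 0.01 = 0.1455 m. 1 knot = 0.51444444 m/s, so 42.73 knot = 42.73 * 0.51444444 = 21.982211 m/s. Combine: 0.1455 m / 21.982211 m/s = 0.0066189884 s. 1 minute = 60 s, so 0.0066189884 s = 0.0066189884 / 60 = 0.00011031647 minute ≈ 0.0001103 minute (4 s.f.). Final answer: 0.0001103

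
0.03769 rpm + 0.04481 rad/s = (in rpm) 0.4656. Check: 1 rpm = 0.10471976 rad/s, so 0.03769 rpm = 0.03769 * 0.10471976 = 0.0039468876 rad/s. 0.04481 rad/s is already in rad/s. Sum: 0.0039468876 + 0.04481 = 0.048756888 rad/s. 1 rpm = 0.10471976 rad/s, so 0.048756888 rad/s = 0.048756888 / 0.10471976 = 0.46559398 rpm ≈ 0.4656 rpm (4 s.f.).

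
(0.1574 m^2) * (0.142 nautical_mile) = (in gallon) 1.094e+04. Check: 0.1574 m^2 is already in m^2. 1 nautical_mile = 1852 m, so 0.142 nautical_mile = 0.142 * 1852 = 262.984 m. Combine: 0.1574 m^2 * 262.984 m = 41.393682 m^3. 1 gallon = 0.0037854118 m^3, so 41.393682 m^3 = 41.393682 / 0.0037854118 = 10935.054 gallon ≈ 1.094e+04 gallon (4 s.f.).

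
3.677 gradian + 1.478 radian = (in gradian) 1 gradian = 0.015707963 rad, so 3.677 gradian = 3.677 * 0.015707963 = 0.057758181 rad. 1.478 radian = 1.478 rad. Sum: 0.057758181 + 1.478 = 1.5357582 rad. 1 gradian = 0.015707963 rad, so 1.5357582 rad = 1.5357582 / 0.015707963 = 97.769402 gradian ≈ 97.77 gradian (4 s.f.). Final answer: 97.77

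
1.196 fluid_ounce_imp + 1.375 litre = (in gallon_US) 1 fluid_ounce_imp = 2.8413063e-05 m^3, so 1.196 fluid_ounce_imp = 1.196 * 2.8413063e-05 = 3.3982023e-05 m^3. 1 litre = 0.001 m^3, so 1.375 litre = 1.375 * 0.001 = 0.001375 m^3. Sum: 3.3982023e-05 + 0.001375 = 0.001408982 m^3. 1 gallon_US = 0.0037854118 m^3, so 0.001408982 m^3 = 0.001408982 / 0.0037854118 = 0.37221367 gallon_US ≈ 0.3722 gallon_US (4 s.f.). Final answer: 0.3722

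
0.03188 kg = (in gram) 31.88. Check: 1 gram = 0.001 kg, so 0.03188 kg = 0.03188 / 0.001 = 31.88 gram.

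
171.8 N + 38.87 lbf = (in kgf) 35.15. Check: 171.8 N is already in N. 1 lbf = 4.4482216 N, so 38.87 lbf = 38.87 * 4.4482216 = 172.90237 N. Sum: 171.8 + 172.90237 = 344.70237 N. 1 kgf = 9.80665 N, so 344.70237 N = 344.70237 / 9.80665 = 35.14986 kgf ≈ 35.15 kgf (4 s.f.).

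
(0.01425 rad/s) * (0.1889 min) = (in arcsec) 0.01425 rad/s is already in rad/s. 1 min = 60 s, so 0.1889 min = 0.1889 * 60 = 11.334 s. Combine: 0.01425 rad/s * 11.334 s = 0.1615095 rad. 1 arcsec = 4.8481368e-06 rad, so 0.1615095 rad = 0.1615095 / 4.8481368e-06 = 33313.726 arcsec ≈ 3.331e+04 arcsec (4 s.f.). Final answer: 3.331e+04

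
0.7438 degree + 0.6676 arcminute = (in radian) 1 degree = 0.017453293 rad, so 0.7438 degree = 0.7438 * 0.017453293 = 0.012981759 rad. 1 arcminute = 0.00029088821 rad, so 0.6676 arcminute = 0.6676 * 0.00029088821 = 0.00019419697 rad. Sum: 0.012981759 + 0.00019419697 = 0.013175956 rad. 0.013175956 rad = 0.013175956 radian ≈ 0.01318 radian (4 s.f.). Final answer: 0.01318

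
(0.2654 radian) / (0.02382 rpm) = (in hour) 0.02955. Check: 0.2654 radian = 0.2654 rad. 1 rpm = 0.10471976 rad/s, so 0.02382 rpm = 0.02382 * 0.10471976 = 0.0024944246 rad/s. Combine: 0.2654 rad / 0.0024944246 rad/s = 106.39728 s. 1 hour = 3600 s, so 106.39728 s = 106.39728 / 3600 = 0.029554801 hour ≈ 0.02955 hour (4 s.f.).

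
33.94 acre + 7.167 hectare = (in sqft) 2.25e+06. Check: 1 acre = 4046.8564 m^2, so 33.94 acre = 33.94 * 4046.8564 = 137350.31 m^2. 1 hectare = 10000 m^2, so 7.167 hectare = 7.167 * 10000 = 71670 m^2. Sum: 137350.31 + 71670 = 209020.31 m^2. 1 sqft = 0.09290304 m^2, so 209020.31 m^2 = 209020.31 / 0.09290304 = 2249875.9 sqft ≈ 2.25e+06 sqft (4 s.f.).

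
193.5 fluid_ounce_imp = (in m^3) 0.005498. Check: 1 fluid_ounce_imp = 2.8413063e-05 m^3, so 193.5 fluid_ounce_imp = 193.5 * 2.8413063e-05 = 0.0054979276 m^3. Result: 0.0054979276 m^3 ≈ 0.005498 m^3 (4 s.f.).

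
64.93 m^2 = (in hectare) 1 hectare = 10000 m^2, so 64.93 m^2 = 64.93 / 10000 = 0.006493 hectare. Final answer: 0.006493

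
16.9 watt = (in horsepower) 0.02266. Check: 16.9 watt = 16.9 W. 1 horsepower = 745.69987 W, so 16.9 W = 16.9 / 745.69987 = 0.022663273 horsepower ≈ 0.02266 horsepower (4 s.f.).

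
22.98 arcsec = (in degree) 1 arcsec = 4.8481368e-06 rad, so 22.98 arcsec = 22.98 * 4.8481368e-06 = 0.00011141018 rad. 1 degree = 0.017453293 rad, so 0.00011141018 rad = 0.00011141018 / 0.017453293 = 0.0063833333 degree ≈ 0.006383 degree (4 s.f.). Final answer: 0.006383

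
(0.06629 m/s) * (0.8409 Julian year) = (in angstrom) 1.759e+16. Check: 0.06629 m/s is already in m/s. 1 Julian year = 31557600 s, so 0.8409 Julian year = 0.8409 * 31557600 = 26536786 s. Combine: 0.06629 m/s * 26536786 s = 1759123.5 m. 1 angstrom = 1e-10 m, so 1759123.5 m = 1759123.5 / 1e-10 = 1.7591235e+16 angstrom ≈ 1.759e+16 angstrom (4 s.f.).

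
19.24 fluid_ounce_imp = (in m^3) 0.0005467. Check: 1 fluid_ounce_imp = 2.8413063e-05 m^3, so 19.24 fluid_ounce_imp = 19.24 * 2.8413063e-05 = 0.00054666732 m^3. Result: 0.00054666732 m^3 ≈ 0.0005467 m^3 (4 s.f.).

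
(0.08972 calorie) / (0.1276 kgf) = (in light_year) 3.171e-17. Check: 1 calorie = 4.184 J, so 0.08972 calorie = 0.08972 * 4.184 = 0.37538848 J. 1 kgf = 9.80665 N, so 0.1276 kgf = 0.1276 * 9.80665 = 1.2513285 N. Combine: 0.37538848 J / 1.2513285 N = 0.29999194 m. 1 light_year = 9.4607305e+15 m, so 0.29999194 m = 0.29999194 / 9.4607305e+15 = 3.1709173e-17 light_year ≈ 3.171e-17 light_year (4 s.f.).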